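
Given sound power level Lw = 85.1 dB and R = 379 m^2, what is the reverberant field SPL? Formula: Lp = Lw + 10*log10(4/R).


4/R = 4/379 = 0.0105541
Lp = 85.1 + 10*log10(0.0105541) = 65.334 dB


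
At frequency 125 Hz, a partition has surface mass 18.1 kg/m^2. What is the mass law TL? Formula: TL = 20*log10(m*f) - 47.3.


m * f = 18.1 * 125 = 2262.5
20*log10(2262.5) = 67.0918 dB
TL = 67.0918 - 47.3 = 19.792 dB


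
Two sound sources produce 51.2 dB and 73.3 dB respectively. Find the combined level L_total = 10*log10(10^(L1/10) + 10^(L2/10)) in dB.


10^(51.2/10) = 131826
10^(73.3/10) = 2.13796e+07
Sum = 131826 + 2.13796e+07 = 2.15114e+07
L_total = 10*log10(2.15114e+07) = 73.327 dB


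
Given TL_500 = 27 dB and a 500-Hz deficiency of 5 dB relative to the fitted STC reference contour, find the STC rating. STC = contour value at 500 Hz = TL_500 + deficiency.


By ASTM E413, STC = value of the fitted reference contour at 500 Hz.
Contour value at 500 Hz = TL_500 + deficiency = 27 + 5 = 32
STC = 32


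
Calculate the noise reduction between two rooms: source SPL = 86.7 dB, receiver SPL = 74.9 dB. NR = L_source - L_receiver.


NR = L_source - L_receiver (difference between source and receiving room levels)
NR = 86.7 - 74.9 = 11.8 dB


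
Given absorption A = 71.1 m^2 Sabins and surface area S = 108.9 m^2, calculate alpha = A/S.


Absorption coefficient = absorbed power / incident power
alpha = A / S = 71.1 / 108.9 = 0.65289


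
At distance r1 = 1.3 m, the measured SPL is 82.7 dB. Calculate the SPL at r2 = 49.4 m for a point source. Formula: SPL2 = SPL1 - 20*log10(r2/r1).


r2/r1 = 49.4/1.3 = 38
Correction = 20*log10(38) = 31.5957 dB
SPL2 = 82.7 - 31.5957 = 51.104 dB


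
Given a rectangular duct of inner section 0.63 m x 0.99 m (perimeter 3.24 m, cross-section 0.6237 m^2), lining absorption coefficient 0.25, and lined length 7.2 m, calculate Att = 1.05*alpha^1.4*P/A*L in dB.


alpha^1.4 = 0.25^1.4 = 0.143587
Attenuation rate = 1.05 * alpha^1.4 * P / A
= 1.05 * 0.143587 * 3.24 / 0.6237 = 0.783202 dB/m
Total Att = 0.783202 * 7.2 = 5.6391 dB


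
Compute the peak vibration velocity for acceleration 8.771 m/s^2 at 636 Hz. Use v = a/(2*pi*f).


omega = 2*pi*f = 2*pi*636 = 3996.11 rad/s
v = a / omega = 8.771 / 3996.11 = 0.0021949 m/s


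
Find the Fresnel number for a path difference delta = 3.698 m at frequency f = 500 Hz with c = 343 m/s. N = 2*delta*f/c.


N = 2*delta*f/c = 2*delta/lambda, where lambda = c/f
lambda = 343 / 500 = 0.686 m
N = 2 * 3.698 / 0.686 = 10.781


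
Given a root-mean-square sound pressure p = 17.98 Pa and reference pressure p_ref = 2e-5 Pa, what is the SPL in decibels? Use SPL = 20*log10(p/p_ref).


p / p_ref = 17.98 / 2e-5 = 899000
SPL = 20 * log10(899000) = 119.08 dB


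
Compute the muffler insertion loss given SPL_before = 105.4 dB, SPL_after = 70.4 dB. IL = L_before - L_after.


Insertion loss = SPL without muffler - SPL with muffler
IL = 105.4 - 70.4 = 35 dB


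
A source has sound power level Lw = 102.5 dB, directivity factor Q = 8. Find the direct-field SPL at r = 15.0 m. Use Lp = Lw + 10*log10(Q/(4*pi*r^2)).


4*pi*r^2 = 4*pi*15.0^2 = 2827.43 m^2
Q / (4*pi*r^2) = 8 / 2827.43 = 0.00282942
Lp = 102.5 + 10*log10(0.00282942) = 77.017 dB


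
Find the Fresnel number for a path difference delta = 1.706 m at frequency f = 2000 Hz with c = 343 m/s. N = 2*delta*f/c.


N = 2*delta*f/c = 2*delta/lambda, where lambda = c/f
lambda = 343 / 2000 = 0.1715 m
N = 2 * 1.706 / 0.1715 = 19.895


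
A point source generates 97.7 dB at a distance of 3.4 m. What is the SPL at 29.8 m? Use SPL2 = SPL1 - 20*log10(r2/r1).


r2/r1 = 29.8/3.4 = 8.76471
Correction = 20*log10(8.76471) = 18.8548 dB
SPL2 = 97.7 - 18.8548 = 78.845 dB


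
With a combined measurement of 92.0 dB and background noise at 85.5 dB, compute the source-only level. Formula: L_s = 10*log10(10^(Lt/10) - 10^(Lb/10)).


10^(92.0/10) = 1.58489e+09
10^(85.5/10) = 3.54813e+08
Difference = 1.58489e+09 - 3.54813e+08 = 1.23008e+09
L_source = 10*log10(1.23008e+09) = 90.899 dB


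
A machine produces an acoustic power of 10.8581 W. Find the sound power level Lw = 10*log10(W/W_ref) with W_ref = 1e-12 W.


W / W_ref = 10.8581 / 1e-12 = 1.08581e+13
Lw = 10 * log10(1.08581e+13) = 130.36 dB


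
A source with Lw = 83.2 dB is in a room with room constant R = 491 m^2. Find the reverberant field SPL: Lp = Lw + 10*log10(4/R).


4/R = 4/491 = 0.00814664
Lp = 83.2 + 10*log10(0.00814664) = 62.31 dB


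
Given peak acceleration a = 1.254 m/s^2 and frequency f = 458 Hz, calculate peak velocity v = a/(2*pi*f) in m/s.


omega = 2*pi*f = 2*pi*458 = 2877.7 rad/s
v = a / omega = 1.254 / 2877.7 = 0.00043576 m/s


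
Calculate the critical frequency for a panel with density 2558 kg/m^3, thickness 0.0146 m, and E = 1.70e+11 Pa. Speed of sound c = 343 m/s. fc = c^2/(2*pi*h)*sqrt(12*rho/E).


12*rho/E = 12*2558/1.70e+11 = 1.80565e-07
sqrt(12*rho/E) = sqrt(1.80565e-07) = 0.000424929
c^2/(2*pi*h) = 343^2/(2*pi*0.0146) = 1.28249e+06
fc = 1.28249e+06 * 0.000424929 = 544.97 Hz


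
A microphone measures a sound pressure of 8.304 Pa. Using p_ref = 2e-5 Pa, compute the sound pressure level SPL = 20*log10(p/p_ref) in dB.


p / p_ref = 8.304 / 2e-5 = 415200
SPL = 20 * log10(415200) = 112.37 dB


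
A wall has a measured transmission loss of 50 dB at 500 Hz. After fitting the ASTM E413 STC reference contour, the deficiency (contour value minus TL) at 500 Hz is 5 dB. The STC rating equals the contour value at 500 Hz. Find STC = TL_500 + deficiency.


By ASTM E413, STC = value of the fitted reference contour at 500 Hz.
Contour value at 500 Hz = TL_500 + deficiency = 50 + 5 = 55
STC = 55


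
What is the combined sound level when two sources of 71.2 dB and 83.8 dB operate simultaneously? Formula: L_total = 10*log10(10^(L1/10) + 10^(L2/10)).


10^(71.2/10) = 1.31826e+07
10^(83.8/10) = 2.39883e+08
Sum = 1.31826e+07 + 2.39883e+08 = 2.53066e+08
L_total = 10*log10(2.53066e+08) = 84.032 dB


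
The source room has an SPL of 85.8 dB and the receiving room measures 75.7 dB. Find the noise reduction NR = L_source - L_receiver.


NR = L_source - L_receiver (difference between source and receiving room levels)
NR = 85.8 - 75.7 = 10.1 dB


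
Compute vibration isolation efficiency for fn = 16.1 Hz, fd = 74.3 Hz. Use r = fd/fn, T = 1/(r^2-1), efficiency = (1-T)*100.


r = 74.3 / 16.1 = 4.61491
r^2 - 1 = 4.61491^2 - 1 = 20.2974
T = 1/20.2974 = 0.0492674
Efficiency = (1 - 0.0492674)*100 = 95.073 %


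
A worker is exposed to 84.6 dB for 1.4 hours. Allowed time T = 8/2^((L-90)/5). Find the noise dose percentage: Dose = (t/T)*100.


T_allowed = 8 / 2^((84.6 - 90)/5) = 16.9123 hr
Dose = 1.4 / 16.9123 * 100 = 8.278 %


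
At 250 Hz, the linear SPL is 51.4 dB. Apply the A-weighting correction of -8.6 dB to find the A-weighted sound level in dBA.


A-weighting table: 250 Hz -> -8.6 dB correction
SPL_A = SPL + correction = 51.4 + (-8.6) = 42.8 dBA


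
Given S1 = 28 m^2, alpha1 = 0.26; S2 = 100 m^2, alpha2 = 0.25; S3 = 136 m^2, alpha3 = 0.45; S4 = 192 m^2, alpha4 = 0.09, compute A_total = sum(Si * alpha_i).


28 * 0.26 = 7.28
100 * 0.25 = 25
136 * 0.45 = 61.2
192 * 0.09 = 17.28
A_total = 7.28 + 25 + 61.2 + 17.28 = 110.76 m^2


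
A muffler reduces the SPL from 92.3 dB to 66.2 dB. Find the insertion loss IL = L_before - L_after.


Insertion loss = SPL without muffler - SPL with muffler
IL = 92.3 - 66.2 = 26.1 dB


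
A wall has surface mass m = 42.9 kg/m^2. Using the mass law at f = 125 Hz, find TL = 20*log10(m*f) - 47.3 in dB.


m * f = 42.9 * 125 = 5362.5
20*log10(5362.5) = 74.5873 dB
TL = 74.5873 - 47.3 = 27.287 dB


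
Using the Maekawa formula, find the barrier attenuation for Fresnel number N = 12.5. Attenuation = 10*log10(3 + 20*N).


3 + 20*N = 3 + 20*12.5 = 253
Att = 10*log10(253) = 24.031 dB


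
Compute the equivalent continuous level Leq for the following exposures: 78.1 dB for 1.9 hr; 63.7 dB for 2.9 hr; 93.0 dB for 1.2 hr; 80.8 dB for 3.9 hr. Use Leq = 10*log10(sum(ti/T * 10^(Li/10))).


T_total = 1.9 + 2.9 + 1.2 + 3.9 = 9.9 hr
(1.9/9.9) * 10^(78.1/10) = 1.23913e+07
(2.9/9.9) * 10^(63.7/10) = 686693
(1.2/9.9) * 10^(93.0/10) = 2.4185e+08
(3.9/9.9) * 10^(80.8/10) = 4.73619e+07
Sum = 1.23913e+07 + 686693 + 2.4185e+08 + 4.73619e+07 = 3.0229e+08
Leq = 10*log10(3.0229e+08) = 84.804 dB


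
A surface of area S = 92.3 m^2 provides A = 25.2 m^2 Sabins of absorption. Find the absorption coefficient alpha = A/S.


Absorption coefficient = absorbed power / incident power
alpha = A / S = 25.2 / 92.3 = 0.27302


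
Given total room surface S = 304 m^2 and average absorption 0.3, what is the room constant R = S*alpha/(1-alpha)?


R = 304 * 0.3 / (1 - 0.3) = 130.29 m^2


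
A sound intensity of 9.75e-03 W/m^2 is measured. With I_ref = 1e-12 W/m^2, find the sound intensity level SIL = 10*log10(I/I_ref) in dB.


I / I_ref = 9.75e-03 / 1e-12 = 9.75e+09
SIL = 10 * log10(9.75e+09) = 99.89 dB


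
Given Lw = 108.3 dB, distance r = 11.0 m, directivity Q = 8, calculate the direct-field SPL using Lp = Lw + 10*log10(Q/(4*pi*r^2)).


4*pi*r^2 = 4*pi*11.0^2 = 1520.53 m^2
Q / (4*pi*r^2) = 8 / 1520.53 = 0.00526132
Lp = 108.3 + 10*log10(0.00526132) = 85.511 dB


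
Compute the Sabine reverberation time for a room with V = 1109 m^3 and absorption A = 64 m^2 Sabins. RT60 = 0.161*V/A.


RT60 = 0.161 * 1109 / 64 = 2.7898 s


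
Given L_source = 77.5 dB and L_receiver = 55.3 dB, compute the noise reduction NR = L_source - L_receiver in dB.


NR = L_source - L_receiver (difference between source and receiving room levels)
NR = 77.5 - 55.3 = 22.2 dB


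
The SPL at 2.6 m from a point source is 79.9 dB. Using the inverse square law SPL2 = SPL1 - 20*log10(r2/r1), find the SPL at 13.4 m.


r2/r1 = 13.4/2.6 = 5.15385
Correction = 20*log10(5.15385) = 14.2426 dB
SPL2 = 79.9 - 14.2426 = 65.657 dB


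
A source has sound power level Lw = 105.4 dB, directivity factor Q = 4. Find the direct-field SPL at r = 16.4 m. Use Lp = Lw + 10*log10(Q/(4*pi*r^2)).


4*pi*r^2 = 4*pi*16.4^2 = 3379.85 m^2
Q / (4*pi*r^2) = 4 / 3379.85 = 0.00118348
Lp = 105.4 + 10*log10(0.00118348) = 76.132 dB


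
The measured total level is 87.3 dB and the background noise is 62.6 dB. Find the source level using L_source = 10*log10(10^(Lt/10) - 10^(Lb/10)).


10^(87.3/10) = 5.37032e+08
10^(62.6/10) = 1.8197e+06
Difference = 5.37032e+08 - 1.8197e+06 = 5.35212e+08
L_source = 10*log10(5.35212e+08) = 87.285 dB


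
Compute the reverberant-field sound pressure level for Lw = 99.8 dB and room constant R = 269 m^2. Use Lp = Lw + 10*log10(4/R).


4/R = 4/269 = 0.0148699
Lp = 99.8 + 10*log10(0.0148699) = 81.523 dB


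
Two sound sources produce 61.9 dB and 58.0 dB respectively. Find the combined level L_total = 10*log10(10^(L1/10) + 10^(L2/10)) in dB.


10^(61.9/10) = 1.54882e+06
10^(58.0/10) = 630957
Sum = 1.54882e+06 + 630957 = 2.17978e+06
L_total = 10*log10(2.17978e+06) = 63.384 dB


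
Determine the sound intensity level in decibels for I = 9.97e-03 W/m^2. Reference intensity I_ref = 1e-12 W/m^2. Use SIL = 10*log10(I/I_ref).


I / I_ref = 9.97e-03 / 1e-12 = 9.97e+09
SIL = 10 * log10(9.97e+09) = 99.987 dB


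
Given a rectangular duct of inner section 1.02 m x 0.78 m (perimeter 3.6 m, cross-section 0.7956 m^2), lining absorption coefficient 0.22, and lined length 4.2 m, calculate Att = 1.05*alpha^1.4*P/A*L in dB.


alpha^1.4 = 0.22^1.4 = 0.120058
Attenuation rate = 1.05 * alpha^1.4 * P / A
= 1.05 * 0.120058 * 3.6 / 0.7956 = 0.570411 dB/m
Total Att = 0.570411 * 4.2 = 2.3957 dB


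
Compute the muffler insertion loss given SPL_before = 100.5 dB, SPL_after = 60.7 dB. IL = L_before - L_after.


Insertion loss = SPL without muffler - SPL with muffler
IL = 100.5 - 60.7 = 39.8 dB


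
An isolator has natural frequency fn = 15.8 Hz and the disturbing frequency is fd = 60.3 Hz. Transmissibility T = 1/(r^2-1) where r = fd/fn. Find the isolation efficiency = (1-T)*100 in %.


r = 60.3 / 15.8 = 3.81646
r^2 - 1 = 3.81646^2 - 1 = 13.5654
T = 1/13.5654 = 0.073717
Efficiency = (1 - 0.073717)*100 = 92.628 %


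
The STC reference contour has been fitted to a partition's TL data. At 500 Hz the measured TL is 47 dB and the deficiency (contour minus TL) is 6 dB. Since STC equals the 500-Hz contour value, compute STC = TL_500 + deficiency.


By ASTM E413, STC = value of the fitted reference contour at 500 Hz.
Contour value at 500 Hz = TL_500 + deficiency = 47 + 6 = 53
STC = 53


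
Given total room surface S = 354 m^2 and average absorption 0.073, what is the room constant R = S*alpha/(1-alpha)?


R = 354 * 0.073 / (1 - 0.073) = 27.877 m^2


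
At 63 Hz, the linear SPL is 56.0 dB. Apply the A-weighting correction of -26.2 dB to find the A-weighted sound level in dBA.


A-weighting table: 63 Hz -> -26.2 dB correction
SPL_A = SPL + correction = 56.0 + (-26.2) = 29.8 dBA


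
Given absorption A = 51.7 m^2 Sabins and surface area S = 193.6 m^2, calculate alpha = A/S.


Absorption coefficient = absorbed power / incident power
alpha = A / S = 51.7 / 193.6 = 0.26705


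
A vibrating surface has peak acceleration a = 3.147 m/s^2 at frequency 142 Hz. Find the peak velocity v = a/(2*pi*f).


omega = 2*pi*f = 2*pi*142 = 892.212 rad/s
v = a / omega = 3.147 / 892.212 = 0.0035272 m/s


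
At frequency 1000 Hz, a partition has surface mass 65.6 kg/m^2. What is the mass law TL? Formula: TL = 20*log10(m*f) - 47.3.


m * f = 65.6 * 1000 = 65600
20*log10(65600) = 96.3381 dB
TL = 96.3381 - 47.3 = 49.038 dB


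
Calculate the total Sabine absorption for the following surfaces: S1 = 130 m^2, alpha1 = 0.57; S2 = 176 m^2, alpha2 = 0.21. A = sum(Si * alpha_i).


130 * 0.57 = 74.1
176 * 0.21 = 36.96
A_total = 74.1 + 36.96 = 111.06 m^2


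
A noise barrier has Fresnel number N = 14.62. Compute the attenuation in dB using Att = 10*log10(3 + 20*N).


3 + 20*N = 3 + 20*14.62 = 295.4
Att = 10*log10(295.4) = 24.704 dB


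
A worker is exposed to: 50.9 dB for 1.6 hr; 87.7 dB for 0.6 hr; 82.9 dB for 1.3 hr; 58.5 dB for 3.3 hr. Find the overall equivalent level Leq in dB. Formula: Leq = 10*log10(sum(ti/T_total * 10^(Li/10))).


T_total = 1.6 + 0.6 + 1.3 + 3.3 = 6.8 hr
(1.6/6.8) * 10^(50.9/10) = 28947.5
(0.6/6.8) * 10^(87.7/10) = 5.19568e+07
(1.3/6.8) * 10^(82.9/10) = 3.72764e+07
(3.3/6.8) * 10^(58.5/10) = 343562
Sum = 28947.5 + 5.19568e+07 + 3.72764e+07 + 343562 = 8.96057e+07
Leq = 10*log10(8.96057e+07) = 79.523 dB


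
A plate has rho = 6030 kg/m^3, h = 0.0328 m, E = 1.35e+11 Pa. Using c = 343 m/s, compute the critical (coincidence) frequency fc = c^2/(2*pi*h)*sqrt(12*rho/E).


12*rho/E = 12*6030/1.35e+11 = 5.36e-07
sqrt(12*rho/E) = sqrt(5.36e-07) = 0.00073212
c^2/(2*pi*h) = 343^2/(2*pi*0.0328) = 570866
fc = 570866 * 0.00073212 = 417.94 Hz


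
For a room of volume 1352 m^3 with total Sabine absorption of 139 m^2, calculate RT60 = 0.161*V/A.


RT60 = 0.161 * 1352 / 139 = 1.566 s


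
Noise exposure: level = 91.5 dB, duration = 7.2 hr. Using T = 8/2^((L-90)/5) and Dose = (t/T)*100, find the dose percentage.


T_allowed = 8 / 2^((91.5 - 90)/5) = 6.49802 hr
Dose = 7.2 / 6.49802 * 100 = 110.8 %


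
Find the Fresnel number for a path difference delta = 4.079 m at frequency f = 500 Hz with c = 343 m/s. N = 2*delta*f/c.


N = 2*delta*f/c = 2*delta/lambda, where lambda = c/f
lambda = 343 / 500 = 0.686 m
N = 2 * 4.079 / 0.686 = 11.892


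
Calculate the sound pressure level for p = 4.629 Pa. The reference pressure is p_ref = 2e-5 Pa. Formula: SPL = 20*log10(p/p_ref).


p / p_ref = 4.629 / 2e-5 = 231450
SPL = 20 * log10(231450) = 107.29 dB


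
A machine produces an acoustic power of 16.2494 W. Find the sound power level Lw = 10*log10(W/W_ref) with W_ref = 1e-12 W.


W / W_ref = 16.2494 / 1e-12 = 1.62494e+13
Lw = 10 * log10(1.62494e+13) = 132.11 dB


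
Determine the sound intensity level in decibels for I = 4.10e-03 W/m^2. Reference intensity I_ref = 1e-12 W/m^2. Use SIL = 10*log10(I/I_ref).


I / I_ref = 4.10e-03 / 1e-12 = 4.1e+09
SIL = 10 * log10(4.1e+09) = 96.128 dB


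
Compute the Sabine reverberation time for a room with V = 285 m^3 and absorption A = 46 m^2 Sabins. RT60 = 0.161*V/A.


RT60 = 0.161 * 285 / 46 = 0.9975 s


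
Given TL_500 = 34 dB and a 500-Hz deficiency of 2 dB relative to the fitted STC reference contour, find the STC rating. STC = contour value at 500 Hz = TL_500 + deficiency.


By ASTM E413, STC = value of the fitted reference contour at 500 Hz.
Contour value at 500 Hz = TL_500 + deficiency = 34 + 2 = 36
STC = 36


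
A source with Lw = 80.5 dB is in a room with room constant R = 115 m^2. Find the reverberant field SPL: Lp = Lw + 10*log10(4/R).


4/R = 4/115 = 0.0347826
Lp = 80.5 + 10*log10(0.0347826) = 65.914 dB


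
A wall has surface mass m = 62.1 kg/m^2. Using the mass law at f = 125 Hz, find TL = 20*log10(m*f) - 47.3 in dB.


m * f = 62.1 * 125 = 7762.5
20*log10(7762.5) = 77.8 dB
TL = 77.8 - 47.3 = 30.5 dB


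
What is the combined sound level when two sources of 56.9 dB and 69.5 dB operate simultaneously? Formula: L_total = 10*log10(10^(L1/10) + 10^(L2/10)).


10^(56.9/10) = 489779
10^(69.5/10) = 8.91251e+06
Sum = 489779 + 8.91251e+06 = 9.40229e+06
L_total = 10*log10(9.40229e+06) = 69.732 dB


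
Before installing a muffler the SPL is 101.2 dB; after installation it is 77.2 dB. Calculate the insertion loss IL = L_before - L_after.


Insertion loss = SPL without muffler - SPL with muffler
IL = 101.2 - 77.2 = 24 dB


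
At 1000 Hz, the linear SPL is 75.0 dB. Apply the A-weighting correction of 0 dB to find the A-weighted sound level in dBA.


A-weighting table: 1000 Hz -> 0 dB correction
SPL_A = SPL + correction = 75.0 + (0) = 75 dBA


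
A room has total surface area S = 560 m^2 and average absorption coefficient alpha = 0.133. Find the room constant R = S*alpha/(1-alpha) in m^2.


R = 560 * 0.133 / (1 - 0.133) = 85.905 m^2


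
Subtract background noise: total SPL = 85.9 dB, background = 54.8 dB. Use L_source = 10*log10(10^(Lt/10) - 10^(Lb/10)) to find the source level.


10^(85.9/10) = 3.89045e+08
10^(54.8/10) = 301995
Difference = 3.89045e+08 - 301995 = 3.88743e+08
L_source = 10*log10(3.88743e+08) = 85.897 dB


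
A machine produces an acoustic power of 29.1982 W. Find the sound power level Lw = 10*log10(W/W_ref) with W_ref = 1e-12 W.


W / W_ref = 29.1982 / 1e-12 = 2.91982e+13
Lw = 10 * log10(2.91982e+13) = 134.65 dB


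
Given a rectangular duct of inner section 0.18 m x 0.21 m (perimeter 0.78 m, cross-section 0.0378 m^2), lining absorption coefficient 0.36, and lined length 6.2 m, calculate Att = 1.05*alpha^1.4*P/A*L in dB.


alpha^1.4 = 0.36^1.4 = 0.239234
Attenuation rate = 1.05 * alpha^1.4 * P / A
= 1.05 * 0.239234 * 0.78 / 0.0378 = 5.1834 dB/m
Total Att = 5.1834 * 6.2 = 32.137 dB


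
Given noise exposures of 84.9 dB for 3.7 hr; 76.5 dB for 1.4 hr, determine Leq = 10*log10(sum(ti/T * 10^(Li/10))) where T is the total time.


T_total = 3.7 + 1.4 = 5.1 hr
(3.7/5.1) * 10^(84.9/10) = 2.24198e+08
(1.4/5.1) * 10^(76.5/10) = 1.22619e+07
Sum = 2.24198e+08 + 1.22619e+07 = 2.3646e+08
Leq = 10*log10(2.3646e+08) = 83.738 dB


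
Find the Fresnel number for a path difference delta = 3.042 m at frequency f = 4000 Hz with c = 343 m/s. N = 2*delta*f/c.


N = 2*delta*f/c = 2*delta/lambda, where lambda = c/f
lambda = 343 / 4000 = 0.08575 m
N = 2 * 3.042 / 0.08575 = 70.95


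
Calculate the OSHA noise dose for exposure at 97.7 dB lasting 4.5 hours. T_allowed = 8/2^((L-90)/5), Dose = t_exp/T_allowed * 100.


T_allowed = 8 / 2^((97.7 - 90)/5) = 2.75108 hr
Dose = 4.5 / 2.75108 * 100 = 163.57 %


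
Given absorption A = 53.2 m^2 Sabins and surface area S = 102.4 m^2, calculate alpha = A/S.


Absorption coefficient = absorbed power / incident power
alpha = A / S = 53.2 / 102.4 = 0.51953


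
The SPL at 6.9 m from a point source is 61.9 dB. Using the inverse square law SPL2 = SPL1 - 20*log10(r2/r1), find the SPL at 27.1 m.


r2/r1 = 27.1/6.9 = 3.92754
Correction = 20*log10(3.92754) = 11.8824 dB
SPL2 = 61.9 - 11.8824 = 50.018 dB


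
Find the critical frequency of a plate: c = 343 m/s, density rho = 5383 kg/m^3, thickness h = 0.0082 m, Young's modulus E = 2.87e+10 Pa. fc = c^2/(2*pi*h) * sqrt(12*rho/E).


12*rho/E = 12*5383/2.87e+10 = 2.25073e-06
sqrt(12*rho/E) = sqrt(2.25073e-06) = 0.00150024
c^2/(2*pi*h) = 343^2/(2*pi*0.0082) = 2.28347e+06
fc = 2.28347e+06 * 0.00150024 = 3425.8 Hz


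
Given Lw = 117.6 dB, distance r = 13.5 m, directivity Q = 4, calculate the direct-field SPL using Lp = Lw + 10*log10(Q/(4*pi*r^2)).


4*pi*r^2 = 4*pi*13.5^2 = 2290.22 m^2
Q / (4*pi*r^2) = 4 / 2290.22 = 0.00174656
Lp = 117.6 + 10*log10(0.00174656) = 90.022 dB


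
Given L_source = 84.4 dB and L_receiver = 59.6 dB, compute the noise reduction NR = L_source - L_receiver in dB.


NR = L_source - L_receiver (difference between source and receiving room levels)
NR = 84.4 - 59.6 = 24.8 dB


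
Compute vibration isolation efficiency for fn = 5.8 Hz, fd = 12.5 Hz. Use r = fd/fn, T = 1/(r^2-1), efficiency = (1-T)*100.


r = 12.5 / 5.8 = 2.15517
r^2 - 1 = 2.15517^2 - 1 = 3.64476
T = 1/3.64476 = 0.274366
Efficiency = (1 - 0.274366)*100 = 72.563 %


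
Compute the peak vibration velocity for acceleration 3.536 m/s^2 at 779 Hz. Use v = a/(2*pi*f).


omega = 2*pi*f = 2*pi*779 = 4894.6 rad/s
v = a / omega = 3.536 / 4894.6 = 0.00072243 m/s


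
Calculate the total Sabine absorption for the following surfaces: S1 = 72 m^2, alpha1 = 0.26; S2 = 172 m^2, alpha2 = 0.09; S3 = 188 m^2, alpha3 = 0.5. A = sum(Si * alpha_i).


72 * 0.26 = 18.72
172 * 0.09 = 15.48
188 * 0.5 = 94
A_total = 18.72 + 15.48 + 94 = 128.2 m^2


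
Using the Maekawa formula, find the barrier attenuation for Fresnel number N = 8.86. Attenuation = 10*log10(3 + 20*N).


3 + 20*N = 3 + 20*8.86 = 180.2
Att = 10*log10(180.2) = 22.558 dB


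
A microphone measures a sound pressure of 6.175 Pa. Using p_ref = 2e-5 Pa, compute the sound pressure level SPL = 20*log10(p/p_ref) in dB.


p / p_ref = 6.175 / 2e-5 = 308750
SPL = 20 * log10(308750) = 109.79 dB


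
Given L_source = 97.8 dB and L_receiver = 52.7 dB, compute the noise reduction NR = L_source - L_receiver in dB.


NR = L_source - L_receiver (difference between source and receiving room levels)
NR = 97.8 - 52.7 = 45.1 dB


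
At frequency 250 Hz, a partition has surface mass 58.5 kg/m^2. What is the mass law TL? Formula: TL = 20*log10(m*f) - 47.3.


m * f = 58.5 * 250 = 14625
20*log10(14625) = 83.3019 dB
TL = 83.3019 - 47.3 = 36.002 dB


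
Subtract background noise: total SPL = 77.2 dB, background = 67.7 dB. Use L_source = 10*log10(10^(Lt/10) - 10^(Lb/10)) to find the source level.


10^(77.2/10) = 5.24807e+07
10^(67.7/10) = 5.88844e+06
Difference = 5.24807e+07 - 5.88844e+06 = 4.65923e+07
L_source = 10*log10(4.65923e+07) = 76.683 dB


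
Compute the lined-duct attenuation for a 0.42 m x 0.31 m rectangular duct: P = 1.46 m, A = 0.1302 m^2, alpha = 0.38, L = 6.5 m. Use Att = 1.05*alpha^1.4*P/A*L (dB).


alpha^1.4 = 0.38^1.4 = 0.258046
Attenuation rate = 1.05 * alpha^1.4 * P / A
= 1.05 * 0.258046 * 1.46 / 0.1302 = 3.03828 dB/m
Total Att = 3.03828 * 6.5 = 19.749 dB


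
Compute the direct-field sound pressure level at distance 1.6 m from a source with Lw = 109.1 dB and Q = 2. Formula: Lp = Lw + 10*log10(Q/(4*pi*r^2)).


4*pi*r^2 = 4*pi*1.6^2 = 32.1699 m^2
Q / (4*pi*r^2) = 2 / 32.1699 = 0.0621699
Lp = 109.1 + 10*log10(0.0621699) = 97.036 dB


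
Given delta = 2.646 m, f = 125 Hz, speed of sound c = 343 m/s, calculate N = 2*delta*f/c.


N = 2*delta*f/c = 2*delta/lambda, where lambda = c/f
lambda = 343 / 125 = 2.744 m
N = 2 * 2.646 / 2.744 = 1.9286


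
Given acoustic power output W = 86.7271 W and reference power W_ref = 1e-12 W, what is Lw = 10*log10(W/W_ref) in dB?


W / W_ref = 86.7271 / 1e-12 = 8.67271e+13
Lw = 10 * log10(8.67271e+13) = 139.38 dB


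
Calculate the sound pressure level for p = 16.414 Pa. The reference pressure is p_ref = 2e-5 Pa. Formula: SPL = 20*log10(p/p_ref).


p / p_ref = 16.414 / 2e-5 = 820700
SPL = 20 * log10(820700) = 118.28 dB


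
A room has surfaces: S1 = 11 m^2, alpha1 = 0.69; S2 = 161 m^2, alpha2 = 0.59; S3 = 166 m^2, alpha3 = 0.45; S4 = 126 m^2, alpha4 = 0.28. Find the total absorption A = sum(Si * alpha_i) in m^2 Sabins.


11 * 0.69 = 7.59
161 * 0.59 = 94.99
166 * 0.45 = 74.7
126 * 0.28 = 35.28
A_total = 7.59 + 94.99 + 74.7 + 35.28 = 212.56 m^2


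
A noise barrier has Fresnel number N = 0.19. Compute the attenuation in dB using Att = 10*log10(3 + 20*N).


3 + 20*N = 3 + 20*0.19 = 6.8
Att = 10*log10(6.8) = 8.3251 dB


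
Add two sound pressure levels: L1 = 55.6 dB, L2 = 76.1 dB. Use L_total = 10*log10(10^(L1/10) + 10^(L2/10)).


10^(55.6/10) = 363078
10^(76.1/10) = 4.0738e+07
Sum = 363078 + 4.0738e+07 = 4.11011e+07
L_total = 10*log10(4.11011e+07) = 76.139 dB


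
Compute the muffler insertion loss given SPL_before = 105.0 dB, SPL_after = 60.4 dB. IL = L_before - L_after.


Insertion loss = SPL without muffler - SPL with muffler
IL = 105.0 - 60.4 = 44.6 dB


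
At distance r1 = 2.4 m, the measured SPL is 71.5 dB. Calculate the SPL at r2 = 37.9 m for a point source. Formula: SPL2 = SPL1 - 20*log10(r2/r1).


r2/r1 = 37.9/2.4 = 15.7917
Correction = 20*log10(15.7917) = 23.9686 dB
SPL2 = 71.5 - 23.9686 = 47.531 dB


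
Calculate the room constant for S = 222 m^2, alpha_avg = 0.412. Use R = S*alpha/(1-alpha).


R = 222 * 0.412 / (1 - 0.412) = 155.55 m^2


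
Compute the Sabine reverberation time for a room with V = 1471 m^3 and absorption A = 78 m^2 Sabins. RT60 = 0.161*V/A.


RT60 = 0.161 * 1471 / 78 = 3.0363 s


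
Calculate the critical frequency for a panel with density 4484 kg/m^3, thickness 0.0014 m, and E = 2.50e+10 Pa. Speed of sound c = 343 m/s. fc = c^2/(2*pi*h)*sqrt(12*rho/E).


12*rho/E = 12*4484/2.50e+10 = 2.15232e-06
sqrt(12*rho/E) = sqrt(2.15232e-06) = 0.00146708
c^2/(2*pi*h) = 343^2/(2*pi*0.0014) = 1.33746e+07
fc = 1.33746e+07 * 0.00146708 = 19622 Hz


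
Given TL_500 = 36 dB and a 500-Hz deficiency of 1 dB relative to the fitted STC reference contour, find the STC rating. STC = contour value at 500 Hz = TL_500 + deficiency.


By ASTM E413, STC = value of the fitted reference contour at 500 Hz.
Contour value at 500 Hz = TL_500 + deficiency = 36 + 1 = 37
STC = 37


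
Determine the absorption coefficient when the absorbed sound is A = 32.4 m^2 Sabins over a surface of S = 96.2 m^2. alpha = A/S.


Absorption coefficient = absorbed power / incident power
alpha = A / S = 32.4 / 96.2 = 0.3368


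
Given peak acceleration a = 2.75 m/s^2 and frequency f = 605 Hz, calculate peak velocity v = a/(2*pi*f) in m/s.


omega = 2*pi*f = 2*pi*605 = 3801.33 rad/s
v = a / omega = 2.75 / 3801.33 = 0.00072343 m/s


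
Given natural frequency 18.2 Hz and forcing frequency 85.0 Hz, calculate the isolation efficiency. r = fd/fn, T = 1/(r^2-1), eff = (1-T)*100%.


r = 85.0 / 18.2 = 4.67033
r^2 - 1 = 4.67033^2 - 1 = 20.812
T = 1/20.812 = 0.0480492
Efficiency = (1 - 0.0480492)*100 = 95.195 %


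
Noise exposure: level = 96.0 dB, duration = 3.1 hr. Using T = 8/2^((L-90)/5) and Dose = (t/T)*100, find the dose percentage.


T_allowed = 8 / 2^((96.0 - 90)/5) = 3.4822 hr
Dose = 3.1 / 3.4822 * 100 = 89.024 %


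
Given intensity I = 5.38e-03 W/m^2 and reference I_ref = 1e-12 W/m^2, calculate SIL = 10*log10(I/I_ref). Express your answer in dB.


I / I_ref = 5.38e-03 / 1e-12 = 5.38e+09
SIL = 10 * log10(5.38e+09) = 97.308 dB


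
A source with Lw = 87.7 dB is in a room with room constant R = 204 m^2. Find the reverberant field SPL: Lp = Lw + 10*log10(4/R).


4/R = 4/204 = 0.0196078
Lp = 87.7 + 10*log10(0.0196078) = 70.624 dB


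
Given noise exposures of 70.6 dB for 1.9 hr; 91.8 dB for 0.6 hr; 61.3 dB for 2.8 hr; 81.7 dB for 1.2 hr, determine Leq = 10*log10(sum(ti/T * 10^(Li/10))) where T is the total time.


T_total = 1.9 + 0.6 + 2.8 + 1.2 = 6.5 hr
(1.9/6.5) * 10^(70.6/10) = 3.35614e+06
(0.6/6.5) * 10^(91.8/10) = 1.39713e+08
(2.8/6.5) * 10^(61.3/10) = 581092
(1.2/6.5) * 10^(81.7/10) = 2.73066e+07
Sum = 3.35614e+06 + 1.39713e+08 + 581092 + 2.73066e+07 = 1.70957e+08
Leq = 10*log10(1.70957e+08) = 82.329 dB


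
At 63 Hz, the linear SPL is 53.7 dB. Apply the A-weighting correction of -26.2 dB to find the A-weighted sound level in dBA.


A-weighting table: 63 Hz -> -26.2 dB correction
SPL_A = SPL + correction = 53.7 + (-26.2) = 27.5 dBA


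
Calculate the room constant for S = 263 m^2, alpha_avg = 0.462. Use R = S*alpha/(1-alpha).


R = 263 * 0.462 / (1 - 0.462) = 225.85 m^2


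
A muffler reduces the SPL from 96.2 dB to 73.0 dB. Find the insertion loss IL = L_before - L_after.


Insertion loss = SPL without muffler - SPL with muffler
IL = 96.2 - 73.0 = 23.2 dB


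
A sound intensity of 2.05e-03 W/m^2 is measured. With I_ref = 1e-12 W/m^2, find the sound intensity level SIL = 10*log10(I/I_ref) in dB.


I / I_ref = 2.05e-03 / 1e-12 = 2.05e+09
SIL = 10 * log10(2.05e+09) = 93.118 dB


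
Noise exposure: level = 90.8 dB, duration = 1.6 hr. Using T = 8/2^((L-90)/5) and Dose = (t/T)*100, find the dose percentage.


T_allowed = 8 / 2^((90.8 - 90)/5) = 7.1602 hr
Dose = 1.6 / 7.1602 * 100 = 22.346 %


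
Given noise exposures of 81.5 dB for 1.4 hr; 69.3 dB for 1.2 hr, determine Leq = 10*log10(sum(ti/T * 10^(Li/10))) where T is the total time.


T_total = 1.4 + 1.2 = 2.6 hr
(1.4/2.6) * 10^(81.5/10) = 7.60597e+07
(1.2/2.6) * 10^(69.3/10) = 3.92833e+06
Sum = 7.60597e+07 + 3.92833e+06 = 7.9988e+07
Leq = 10*log10(7.9988e+07) = 79.03 dB


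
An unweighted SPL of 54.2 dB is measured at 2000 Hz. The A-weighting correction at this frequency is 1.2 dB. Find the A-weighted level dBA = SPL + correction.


A-weighting table: 2000 Hz -> 1.2 dB correction
SPL_A = SPL + correction = 54.2 + (1.2) = 55.4 dBA


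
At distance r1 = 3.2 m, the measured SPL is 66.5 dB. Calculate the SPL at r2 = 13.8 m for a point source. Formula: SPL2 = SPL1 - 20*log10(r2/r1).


r2/r1 = 13.8/3.2 = 4.3125
Correction = 20*log10(4.3125) = 12.6946 dB
SPL2 = 66.5 - 12.6946 = 53.805 dB


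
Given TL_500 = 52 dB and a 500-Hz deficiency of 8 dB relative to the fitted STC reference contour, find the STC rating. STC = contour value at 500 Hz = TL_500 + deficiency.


By ASTM E413, STC = value of the fitted reference contour at 500 Hz.
Contour value at 500 Hz = TL_500 + deficiency = 52 + 8 = 60
STC = 60


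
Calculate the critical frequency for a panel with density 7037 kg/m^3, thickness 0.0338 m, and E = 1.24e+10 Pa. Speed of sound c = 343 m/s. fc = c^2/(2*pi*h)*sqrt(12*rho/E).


12*rho/E = 12*7037/1.24e+10 = 6.81e-06
sqrt(12*rho/E) = sqrt(6.81e-06) = 0.0026096
c^2/(2*pi*h) = 343^2/(2*pi*0.0338) = 553977
fc = 553977 * 0.0026096 = 1445.7 Hz


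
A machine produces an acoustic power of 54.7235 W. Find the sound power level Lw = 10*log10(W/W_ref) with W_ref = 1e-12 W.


W / W_ref = 54.7235 / 1e-12 = 5.47235e+13
Lw = 10 * log10(5.47235e+13) = 137.38 dB


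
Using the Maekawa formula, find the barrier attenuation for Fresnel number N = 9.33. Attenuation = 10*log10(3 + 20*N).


3 + 20*N = 3 + 20*9.33 = 189.6
Att = 10*log10(189.6) = 22.778 dB


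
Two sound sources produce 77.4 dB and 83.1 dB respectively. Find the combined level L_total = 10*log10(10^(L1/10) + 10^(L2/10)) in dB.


10^(77.4/10) = 5.49541e+07
10^(83.1/10) = 2.04174e+08
Sum = 5.49541e+07 + 2.04174e+08 = 2.59128e+08
L_total = 10*log10(2.59128e+08) = 84.135 dB


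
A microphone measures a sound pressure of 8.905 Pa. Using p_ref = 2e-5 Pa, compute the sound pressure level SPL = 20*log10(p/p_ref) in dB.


p / p_ref = 8.905 / 2e-5 = 445250
SPL = 20 * log10(445250) = 112.97 dB


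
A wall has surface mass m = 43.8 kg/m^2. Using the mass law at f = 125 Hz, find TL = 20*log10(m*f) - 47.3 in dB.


m * f = 43.8 * 125 = 5475
20*log10(5475) = 74.7677 dB
TL = 74.7677 - 47.3 = 27.468 dB


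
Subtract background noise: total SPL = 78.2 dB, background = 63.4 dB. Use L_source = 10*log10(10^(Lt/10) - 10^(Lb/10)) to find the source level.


10^(78.2/10) = 6.60693e+07
10^(63.4/10) = 2.18776e+06
Difference = 6.60693e+07 - 2.18776e+06 = 6.38815e+07
L_source = 10*log10(6.38815e+07) = 78.054 dB


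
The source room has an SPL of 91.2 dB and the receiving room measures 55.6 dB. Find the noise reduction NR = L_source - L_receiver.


NR = L_source - L_receiver (difference between source and receiving room levels)
NR = 91.2 - 55.6 = 35.6 dB


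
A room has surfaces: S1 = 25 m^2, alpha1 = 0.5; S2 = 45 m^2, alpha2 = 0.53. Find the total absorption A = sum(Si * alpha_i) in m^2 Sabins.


25 * 0.5 = 12.5
45 * 0.53 = 23.85
A_total = 12.5 + 23.85 = 36.35 m^2


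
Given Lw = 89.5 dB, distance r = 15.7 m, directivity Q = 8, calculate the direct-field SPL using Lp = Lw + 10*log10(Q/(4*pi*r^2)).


4*pi*r^2 = 4*pi*15.7^2 = 3097.48 m^2
Q / (4*pi*r^2) = 8 / 3097.48 = 0.00258274
Lp = 89.5 + 10*log10(0.00258274) = 63.621 dB


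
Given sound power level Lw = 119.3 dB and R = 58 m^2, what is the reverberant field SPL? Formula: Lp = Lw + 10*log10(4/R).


4/R = 4/58 = 0.0689655
Lp = 119.3 + 10*log10(0.0689655) = 107.69 dB


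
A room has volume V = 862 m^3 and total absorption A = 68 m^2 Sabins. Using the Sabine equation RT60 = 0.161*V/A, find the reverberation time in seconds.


RT60 = 0.161 * 862 / 68 = 2.0409 s


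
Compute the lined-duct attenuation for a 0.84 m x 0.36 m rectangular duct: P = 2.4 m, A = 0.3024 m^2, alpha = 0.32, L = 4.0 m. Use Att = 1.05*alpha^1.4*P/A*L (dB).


alpha^1.4 = 0.32^1.4 = 0.202866
Attenuation rate = 1.05 * alpha^1.4 * P / A
= 1.05 * 0.202866 * 2.4 / 0.3024 = 1.69055 dB/m
Total Att = 1.69055 * 4.0 = 6.7622 dB


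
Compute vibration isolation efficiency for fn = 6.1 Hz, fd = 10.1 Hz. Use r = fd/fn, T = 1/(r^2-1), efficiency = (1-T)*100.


r = 10.1 / 6.1 = 1.65574
r^2 - 1 = 1.65574^2 - 1 = 1.74147
T = 1/1.74147 = 0.574228
Efficiency = (1 - 0.574228)*100 = 42.577 %


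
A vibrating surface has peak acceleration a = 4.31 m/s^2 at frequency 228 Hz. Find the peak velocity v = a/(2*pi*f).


omega = 2*pi*f = 2*pi*228 = 1432.57 rad/s
v = a / omega = 4.31 / 1432.57 = 0.0030086 m/s


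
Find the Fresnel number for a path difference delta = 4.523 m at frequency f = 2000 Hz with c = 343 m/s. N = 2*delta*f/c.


N = 2*delta*f/c = 2*delta/lambda, where lambda = c/f
lambda = 343 / 2000 = 0.1715 m
N = 2 * 4.523 / 0.1715 = 52.746


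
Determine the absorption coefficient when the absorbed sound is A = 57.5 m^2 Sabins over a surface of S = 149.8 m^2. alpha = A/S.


Absorption coefficient = absorbed power / incident power
alpha = A / S = 57.5 / 149.8 = 0.38385


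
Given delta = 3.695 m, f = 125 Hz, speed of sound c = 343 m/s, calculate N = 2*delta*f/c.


N = 2*delta*f/c = 2*delta/lambda, where lambda = c/f
lambda = 343 / 125 = 2.744 m
N = 2 * 3.695 / 2.744 = 2.6931


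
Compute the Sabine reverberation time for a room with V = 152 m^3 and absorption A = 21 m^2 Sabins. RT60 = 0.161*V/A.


RT60 = 0.161 * 152 / 21 = 1.1653 s


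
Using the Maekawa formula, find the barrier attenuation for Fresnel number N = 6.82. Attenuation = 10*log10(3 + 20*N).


3 + 20*N = 3 + 20*6.82 = 139.4
Att = 10*log10(139.4) = 21.443 dB


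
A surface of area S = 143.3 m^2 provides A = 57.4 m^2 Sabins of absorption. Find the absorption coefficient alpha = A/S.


Absorption coefficient = absorbed power / incident power
alpha = A / S = 57.4 / 143.3 = 0.40056


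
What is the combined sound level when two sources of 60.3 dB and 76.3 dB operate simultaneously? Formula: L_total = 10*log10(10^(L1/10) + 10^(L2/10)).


10^(60.3/10) = 1.07152e+06
10^(76.3/10) = 4.2658e+07
Sum = 1.07152e+06 + 4.2658e+07 = 4.37295e+07
L_total = 10*log10(4.37295e+07) = 76.408 dB


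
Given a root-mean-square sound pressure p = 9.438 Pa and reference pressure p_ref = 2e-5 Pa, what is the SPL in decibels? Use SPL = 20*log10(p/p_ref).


p / p_ref = 9.438 / 2e-5 = 471900
SPL = 20 * log10(471900) = 113.48 dB


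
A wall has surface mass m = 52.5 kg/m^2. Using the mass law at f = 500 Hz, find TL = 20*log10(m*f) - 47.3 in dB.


m * f = 52.5 * 500 = 26250
20*log10(26250) = 88.3826 dB
TL = 88.3826 - 47.3 = 41.083 dB


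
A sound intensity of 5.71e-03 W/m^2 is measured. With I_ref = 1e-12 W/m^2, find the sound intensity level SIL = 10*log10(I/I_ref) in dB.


I / I_ref = 5.71e-03 / 1e-12 = 5.71e+09
SIL = 10 * log10(5.71e+09) = 97.566 dB


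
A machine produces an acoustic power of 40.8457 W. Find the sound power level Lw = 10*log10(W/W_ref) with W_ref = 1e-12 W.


W / W_ref = 40.8457 / 1e-12 = 4.08457e+13
Lw = 10 * log10(4.08457e+13) = 136.11 dB


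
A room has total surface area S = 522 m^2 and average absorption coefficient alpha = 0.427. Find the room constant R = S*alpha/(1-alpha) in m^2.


R = 522 * 0.427 / (1 - 0.427) = 388.99 m^2


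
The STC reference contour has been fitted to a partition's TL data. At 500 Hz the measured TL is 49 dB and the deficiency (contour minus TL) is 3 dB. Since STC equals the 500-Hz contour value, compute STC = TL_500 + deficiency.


By ASTM E413, STC = value of the fitted reference contour at 500 Hz.
Contour value at 500 Hz = TL_500 + deficiency = 49 + 3 = 52
STC = 52


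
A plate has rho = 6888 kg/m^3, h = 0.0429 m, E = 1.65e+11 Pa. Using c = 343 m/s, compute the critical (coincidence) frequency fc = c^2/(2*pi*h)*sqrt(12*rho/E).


12*rho/E = 12*6888/1.65e+11 = 5.00945e-07
sqrt(12*rho/E) = sqrt(5.00945e-07) = 0.000707775
c^2/(2*pi*h) = 343^2/(2*pi*0.0429) = 436467
fc = 436467 * 0.000707775 = 308.92 Hz


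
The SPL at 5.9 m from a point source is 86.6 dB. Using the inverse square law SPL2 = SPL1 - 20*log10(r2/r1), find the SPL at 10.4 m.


r2/r1 = 10.4/5.9 = 1.76271
Correction = 20*log10(1.76271) = 4.92362 dB
SPL2 = 86.6 - 4.92362 = 81.676 dB


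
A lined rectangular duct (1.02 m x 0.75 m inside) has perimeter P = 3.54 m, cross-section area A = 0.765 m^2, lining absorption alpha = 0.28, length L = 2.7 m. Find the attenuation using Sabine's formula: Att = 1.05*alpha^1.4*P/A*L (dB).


alpha^1.4 = 0.28^1.4 = 0.168276
Attenuation rate = 1.05 * alpha^1.4 * P / A
= 1.05 * 0.168276 * 3.54 / 0.765 = 0.817623 dB/m
Total Att = 0.817623 * 2.7 = 2.2076 dB


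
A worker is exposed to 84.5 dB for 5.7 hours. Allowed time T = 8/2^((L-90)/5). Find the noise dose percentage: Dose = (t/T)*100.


T_allowed = 8 / 2^((84.5 - 90)/5) = 17.1484 hr
Dose = 5.7 / 17.1484 * 100 = 33.239 %


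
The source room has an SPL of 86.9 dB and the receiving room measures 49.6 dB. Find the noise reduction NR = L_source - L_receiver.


NR = L_source - L_receiver (difference between source and receiving room levels)
NR = 86.9 - 49.6 = 37.3 dB


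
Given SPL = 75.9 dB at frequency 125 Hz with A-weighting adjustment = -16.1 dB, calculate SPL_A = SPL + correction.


A-weighting table: 125 Hz -> -16.1 dB correction
SPL_A = SPL + correction = 75.9 + (-16.1) = 59.8 dBA


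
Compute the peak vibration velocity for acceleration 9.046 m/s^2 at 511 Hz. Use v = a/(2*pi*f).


omega = 2*pi*f = 2*pi*511 = 3210.71 rad/s
v = a / omega = 9.046 / 3210.71 = 0.0028174 m/s


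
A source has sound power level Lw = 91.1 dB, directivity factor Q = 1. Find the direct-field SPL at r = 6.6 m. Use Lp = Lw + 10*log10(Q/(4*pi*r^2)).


4*pi*r^2 = 4*pi*6.6^2 = 547.391 m^2
Q / (4*pi*r^2) = 1 / 547.391 = 0.00182685
Lp = 91.1 + 10*log10(0.00182685) = 63.717 dB


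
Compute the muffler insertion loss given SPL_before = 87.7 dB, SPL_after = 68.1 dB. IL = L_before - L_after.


Insertion loss = SPL without muffler - SPL with muffler
IL = 87.7 - 68.1 = 19.6 dB
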